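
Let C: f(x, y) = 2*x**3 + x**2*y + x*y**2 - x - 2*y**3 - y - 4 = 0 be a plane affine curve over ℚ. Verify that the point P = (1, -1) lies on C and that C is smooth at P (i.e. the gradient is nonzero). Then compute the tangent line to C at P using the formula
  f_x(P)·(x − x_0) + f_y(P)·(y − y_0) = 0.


Tangent line at P: 4*x - 8*y - 12 = 0.

Step 1: f(1, -1) = 0, so P lies on C.
Step 2: partial derivatives
  f_x(x, y) = 6*x**2 + 2*x*y + y**2 - 1, f_y(x, y) = x**2 + 2*x*y - 6*y**2 - 1.
  f_x(P) = 4, f_y(P) = -8 (gradient nonzero, so P is smooth).
Step 3: tangent line at P: 4·(x − 1) + -8·(y − -1) = 0.
Expanding: 4*x - 8*y - 12 = 0.


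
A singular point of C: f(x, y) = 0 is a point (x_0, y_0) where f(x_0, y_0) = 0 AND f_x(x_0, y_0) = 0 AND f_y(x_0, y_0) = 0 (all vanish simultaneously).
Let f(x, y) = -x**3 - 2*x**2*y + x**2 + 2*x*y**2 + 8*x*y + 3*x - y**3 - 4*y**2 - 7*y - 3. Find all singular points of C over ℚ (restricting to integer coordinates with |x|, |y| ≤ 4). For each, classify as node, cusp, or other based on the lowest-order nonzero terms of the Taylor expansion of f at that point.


Singular points: {(1, -1)}; classification: cusp.

Compute partial derivatives:
  f_x = -3*x**2 - 4*x*y + 2*x + 2*y**2 + 8*y + 3.
  f_y = -2*x**2 + 4*x*y + 8*x - 3*y**2 - 8*y - 7.
Scan x_0 ∈ {−4, ..., 4}. For each x_0, f_y(x_0, y) is a polynomial in y; find its integer roots y ∈ {−4, ..., 4}, then test f_x and f at those candidates.
  x = -4: f_y(-4, y) = -3*y**2 - 24*y - 71; no integer root y with |y| ≤ 4.
  x = -3: f_y(-3, y) = -3*y**2 - 20*y - 49; no integer root y with |y| ≤ 4.
  x = -2: f_y(-2, y) = -3*y**2 - 16*y - 31; no integer root y with |y| ≤ 4.
  x = -1: f_y(-1, y) = -3*y**2 - 12*y - 17; no integer root y with |y| ≤ 4.
  x = 0: f_y(0, y) = -3*y**2 - 8*y - 7; no integer root y with |y| ≤ 4.
  x = 1: f_y(1, y) = -3*y**2 - 4*y - 1; vanishes at y ∈ {-1}. (1, -1): f_x = 0, f = 0 — SINGULAR.
  x = 2: f_y(2, y) = 1 - 3*y**2; no integer root y with |y| ≤ 4.
  x = 3: f_y(3, y) = -3*y**2 + 4*y - 1; vanishes at y ∈ {1}. (3, 1): f_x = -20 ≠ 0.
  x = 4: f_y(4, y) = -3*y**2 + 8*y - 7; no integer root y with |y| ≤ 4.
Only singular point on the grid: (1, -1).
Classify: substitute x = 1 + u, y = -1 + v and expand: f = -u**3 - 2*u**2*v + 2*u*v**2 - v**3 + v**2.
No constant or linear terms (consistent with a singular point). Quadratic part: v**2. Cubic part: -u**3 - 2*u**2*v + 2*u*v**2 - v**3.
The quadratic part v**2 is a perfect square, so there is a single (double) tangent line v = 0, i.e. y = -1. Restricting the cubic part to that line (v = 0) leaves -u**3 ≠ 0, so f is not divisible by v and the branch is v² ≈ u**3 to lowest order — this is a cusp.
Classification: cusp.


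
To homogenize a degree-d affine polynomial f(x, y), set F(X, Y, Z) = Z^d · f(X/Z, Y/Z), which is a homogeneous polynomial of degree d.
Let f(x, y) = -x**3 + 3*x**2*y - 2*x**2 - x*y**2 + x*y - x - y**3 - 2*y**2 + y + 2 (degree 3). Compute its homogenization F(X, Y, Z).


F(X, Y, Z) = -X**3 + 3*X**2*Y - 2*X**2*Z - X*Y**2 + X*Y*Z - X*Z**2 - Y**3 - 2*Y**2*Z + Y*Z**2 + 2*Z**3

deg(f) = 3.
Substitute x = X/Z, y = Y/Z into f, then multiply by Z^3.
  monomial -1·x^3·y^0 ↦ -1·X^3·Y^0·Z^0.
  monomial 3·x^2·y^1 ↦ 3·X^2·Y^1·Z^0.
  monomial -2·x^2·y^0 ↦ -2·X^2·Y^0·Z^1.
  monomial -1·x^1·y^2 ↦ -1·X^1·Y^2·Z^0.
  monomial 1·x^1·y^1 ↦ 1·X^1·Y^1·Z^1.
  monomial -1·x^1·y^0 ↦ -1·X^1·Y^0·Z^2.
  monomial -1·x^0·y^3 ↦ -1·X^0·Y^3·Z^0.
  monomial -2·x^0·y^2 ↦ -2·X^0·Y^2·Z^1.
  monomial 1·x^0·y^1 ↦ 1·X^0·Y^1·Z^2.
  monomial 2·x^0·y^0 ↦ 2·X^0·Y^0·Z^3.
Collecting: F(X, Y, Z) = -X**3 + 3*X**2*Y - 2*X**2*Z - X*Y**2 + X*Y*Z - X*Z**2 - Y**3 - 2*Y**2*Z + Y*Z**2 + 2*Z**3.


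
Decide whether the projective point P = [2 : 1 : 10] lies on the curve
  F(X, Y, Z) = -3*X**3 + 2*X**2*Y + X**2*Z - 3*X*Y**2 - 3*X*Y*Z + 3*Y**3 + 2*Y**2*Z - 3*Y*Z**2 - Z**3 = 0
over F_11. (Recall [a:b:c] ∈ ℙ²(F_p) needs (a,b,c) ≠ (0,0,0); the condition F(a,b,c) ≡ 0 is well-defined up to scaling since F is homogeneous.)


F(2,1,10) ≡ 1 (mod 11); P is NOT on the curve.

Evaluate F(2, 1, 10) term-by-term (mod 11).
  -3*X**3 ↦ -3·8·1·1 = -24
  2*X**2*Y ↦ 2·4·1·1 = 8
  X**2*Z ↦ 1·4·1·10 = 40
  -3*X*Y**2 ↦ -3·2·1·1 = -6
  -3*X*Y*Z ↦ -3·2·1·10 = -60
  3*Y**3 ↦ 3·1·1·1 = 3
  2*Y**2*Z ↦ 2·1·1·10 = 20
  -3*Y*Z**2 ↦ -3·1·1·100 = -300
  -Z**3 ↦ -1·1·1·1000 = -1000
Sum: F(2, 1, 10) = (-24) + (8) + (40) + (-6) + (-60) + (3) + (20) + (-300) + (-1000) = -1319.
Reducing mod 11: -1319 ≡ 1 (mod 11).
Since F(a, b, c) ≡ 1 ≠ 0 (mod 11), P does NOT lie on the curve.


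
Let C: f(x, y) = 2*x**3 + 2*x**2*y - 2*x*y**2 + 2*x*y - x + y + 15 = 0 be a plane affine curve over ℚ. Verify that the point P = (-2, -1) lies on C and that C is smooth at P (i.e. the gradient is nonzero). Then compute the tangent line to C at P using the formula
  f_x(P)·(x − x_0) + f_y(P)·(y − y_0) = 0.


Tangent line at P: 27*x - 3*y + 51 = 0.

Step 1: f(-2, -1) = 0, so P lies on C.
Step 2: partial derivatives
  f_x(x, y) = 6*x**2 + 4*x*y - 2*y**2 + 2*y - 1, f_y(x, y) = 2*x**2 - 4*x*y + 2*x + 1.
  f_x(P) = 27, f_y(P) = -3 (gradient nonzero, so P is smooth).
Step 3: tangent line at P: 27·(x − -2) + -3·(y − -1) = 0.
Expanding: 27*x - 3*y + 51 = 0.


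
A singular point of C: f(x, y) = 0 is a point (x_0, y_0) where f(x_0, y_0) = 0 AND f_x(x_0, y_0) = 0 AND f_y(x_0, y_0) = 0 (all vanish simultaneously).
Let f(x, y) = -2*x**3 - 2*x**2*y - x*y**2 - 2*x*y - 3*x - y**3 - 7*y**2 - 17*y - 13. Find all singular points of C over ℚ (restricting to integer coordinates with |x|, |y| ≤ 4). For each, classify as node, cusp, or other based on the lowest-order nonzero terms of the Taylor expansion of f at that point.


Singular points: {(1, -3)}; classification: cusp.

Compute partial derivatives:
  f_x = -6*x**2 - 4*x*y - y**2 - 2*y - 3.
  f_y = -2*x**2 - 2*x*y - 2*x - 3*y**2 - 14*y - 17.
Scan x_0 ∈ {−4, ..., 4}. For each x_0, f_y(x_0, y) is a polynomial in y; find its integer roots y ∈ {−4, ..., 4}, then test f_x and f at those candidates.
  x = -4: f_y(-4, y) = -3*y**2 - 6*y - 41; no integer root y with |y| ≤ 4.
  x = -3: f_y(-3, y) = -3*y**2 - 8*y - 29; no integer root y with |y| ≤ 4.
  x = -2: f_y(-2, y) = -3*y**2 - 10*y - 21; no integer root y with |y| ≤ 4.
  x = -1: f_y(-1, y) = -3*y**2 - 12*y - 17; no integer root y with |y| ≤ 4.
  x = 0: f_y(0, y) = -3*y**2 - 14*y - 17; no integer root y with |y| ≤ 4.
  x = 1: f_y(1, y) = -3*y**2 - 16*y - 21; vanishes at y ∈ {-3}. (1, -3): f_x = 0, f = 0 — SINGULAR.
  x = 2: f_y(2, y) = -3*y**2 - 18*y - 29; no integer root y with |y| ≤ 4.
  x = 3: f_y(3, y) = -3*y**2 - 20*y - 41; no integer root y with |y| ≤ 4.
  x = 4: f_y(4, y) = -3*y**2 - 22*y - 57; no integer root y with |y| ≤ 4.
Only singular point on the grid: (1, -3).
Classify: substitute x = 1 + u, y = -3 + v and expand: f = -2*u**3 - 2*u**2*v - u*v**2 - v**3 + v**2.
No constant or linear terms (consistent with a singular point). Quadratic part: v**2. Cubic part: -2*u**3 - 2*u**2*v - u*v**2 - v**3.
The quadratic part v**2 is a perfect square, so there is a single (double) tangent line v = 0, i.e. y = -3. Restricting the cubic part to that line (v = 0) leaves -2*u**3 ≠ 0, so f is not divisible by v and the branch is v² ≈ 2*u**3 to lowest order — this is a cusp.
Classification: cusp.


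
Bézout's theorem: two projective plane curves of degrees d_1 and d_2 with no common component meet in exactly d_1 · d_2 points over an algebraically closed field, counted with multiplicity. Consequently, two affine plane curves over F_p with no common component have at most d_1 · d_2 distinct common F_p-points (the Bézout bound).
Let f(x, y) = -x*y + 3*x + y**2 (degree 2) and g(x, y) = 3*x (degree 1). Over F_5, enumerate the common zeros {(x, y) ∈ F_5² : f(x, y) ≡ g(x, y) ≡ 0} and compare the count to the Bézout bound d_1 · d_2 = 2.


Common zeros: {(0, 0)}; count = 1; Bézout bound = 2.

deg(f) = 2, deg(g) = 1, so Bézout bound = 2.
Scan x ∈ F_5. For each x, list the y ∈ F_5 with f(x, y) ≡ 0 and those with g(x, y) ≡ 0 (mod 5); the common zeros in that column are the intersection.
  x = 0: f ≡ 0 at y ∈ {0}; g ≡ 0 at y ∈ {0, 1, 2, 3, 4}; common: {0}.
  x = 1: f ≡ 0 at y ∈ {2, 4}; g ≡ 0 at y ∈ ∅; common: ∅.
  x = 2: f ≡ 0 at y ∈ {1}; g ≡ 0 at y ∈ ∅; common: ∅.
  x = 3: f ≡ 0 at y ∈ ∅; g ≡ 0 at y ∈ ∅; common: ∅.
  x = 4: f ≡ 0 at y ∈ ∅; g ≡ 0 at y ∈ ∅; common: ∅.
Collecting: common zeros = {(0, 0)}, so the count is 1.
Comparison with the Bézout bound: 1 ≤ 2 = deg(f)·deg(g), as expected for curves with no common component (the affine F_5-count falls short of the bound because intersections may lie at infinity, over extension fields, or carry multiplicity).


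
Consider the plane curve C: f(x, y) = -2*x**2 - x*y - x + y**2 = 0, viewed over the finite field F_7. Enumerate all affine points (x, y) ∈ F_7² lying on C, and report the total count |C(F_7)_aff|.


Affine F_7-points: {(0, 0), (2, 3), (2, 6), (3, 0), (3, 3), (5, 6)}; count = 6.

For each of the 49 pairs (x, y) ∈ F_7², evaluate f(x, y) mod 7. Record the zeros.
  x = 0: [0↦0, 1↦1, 2↦4, 3↦2, 4↦2, 5↦4, 6↦1]  zeros at y ∈ {0}
  x = 1: [0↦4, 1↦4, 2↦6, 3↦3, 4↦2, 5↦3, 6↦6]  zeros at y ∈ ∅
  x = 2: [0↦4, 1↦3, 2↦4, 3↦0, 4↦5, 5↦5, 6↦0]  zeros at y ∈ {3, 6}
  x = 3: [0↦0, 1↦5, 2↦5, 3↦0, 4↦4, 5↦3, 6↦4]  zeros at y ∈ {0, 3}
  x = 4: [0↦6, 1↦3, 2↦2, 3↦3, 4↦6, 5↦4, 6↦4]  zeros at y ∈ ∅
  x = 5: [0↦1, 1↦4, 2↦2, 3↦2, 4↦4, 5↦1, 6↦0]  zeros at y ∈ {6}
  x = 6: [0↦6, 1↦1, 2↦5, 3↦4, 4↦5, 5↦1, 6↦6]  zeros at y ∈ ∅
Collecting zeros: affine points = {(0, 0), (2, 3), (2, 6), (3, 0), (3, 3), (5, 6)}.
Total count |C(F_7)_aff| = 6.


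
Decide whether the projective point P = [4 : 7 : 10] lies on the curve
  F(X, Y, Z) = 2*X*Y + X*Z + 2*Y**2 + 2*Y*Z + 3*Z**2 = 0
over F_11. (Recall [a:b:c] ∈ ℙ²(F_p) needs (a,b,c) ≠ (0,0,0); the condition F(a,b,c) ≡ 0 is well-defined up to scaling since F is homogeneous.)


F(4,7,10) ≡ 7 (mod 11); P is NOT on the curve.

Evaluate F(4, 7, 10) term-by-term (mod 11).
  2*X*Y ↦ 2·4·7·1 = 56
  X*Z ↦ 1·4·1·10 = 40
  2*Y**2 ↦ 2·1·49·1 = 98
  2*Y*Z ↦ 2·1·7·10 = 140
  3*Z**2 ↦ 3·1·1·100 = 300
Sum: F(4, 7, 10) = (56) + (40) + (98) + (140) + (300) = 634.
Reducing mod 11: 634 ≡ 7 (mod 11).
Since F(a, b, c) ≡ 7 ≠ 0 (mod 11), P does NOT lie on the curve.


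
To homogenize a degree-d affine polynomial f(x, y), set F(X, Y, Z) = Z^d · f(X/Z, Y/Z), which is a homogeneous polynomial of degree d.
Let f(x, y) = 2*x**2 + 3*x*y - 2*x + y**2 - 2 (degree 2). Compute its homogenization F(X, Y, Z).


F(X, Y, Z) = 2*X**2 + 3*X*Y - 2*X*Z + Y**2 - 2*Z**2

deg(f) = 2.
Substitute x = X/Z, y = Y/Z into f, then multiply by Z^2.
  monomial 2·x^2·y^0 ↦ 2·X^2·Y^0·Z^0.
  monomial 3·x^1·y^1 ↦ 3·X^1·Y^1·Z^0.
  monomial -2·x^1·y^0 ↦ -2·X^1·Y^0·Z^1.
  monomial 1·x^0·y^2 ↦ 1·X^0·Y^2·Z^0.
  monomial -2·x^0·y^0 ↦ -2·X^0·Y^0·Z^2.
Collecting: F(X, Y, Z) = 2*X**2 + 3*X*Y - 2*X*Z + Y**2 - 2*Z**2.


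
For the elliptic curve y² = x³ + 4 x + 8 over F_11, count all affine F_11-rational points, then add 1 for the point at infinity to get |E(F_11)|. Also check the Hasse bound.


Affine points = {(3, 5), (3, 6), (4, 0), (7, 4), (7, 7), (9, 5), (9, 6), (10, 5), (10, 6)}; affine count = 9; |E(F_11)| = 10.

Discriminant check: Δ ∝ 4a³ + 27b² = 4·4³ + 27·8² = 4·64 + 27·64 ≡ 4 (mod 11). Nonzero ⇒ E is nonsingular.
For each x ∈ F_11, compute rhs = x³ + 4·x + 8 mod 11, then count y ∈ F_11 with y² ≡ rhs.
  x = 0: rhs = 8, matching y values: none (0 points).
  x = 1: rhs = 2, matching y values: none (0 points).
  x = 2: rhs = 2, matching y values: none (0 points).
  x = 3: rhs = 3, matching y values: 5, 6 (2 points).
  x = 4: rhs = 0, matching y values: 0 (1 points).
  x = 5: rhs = 10, matching y values: none (0 points).
  x = 6: rhs = 6, matching y values: none (0 points).
  x = 7: rhs = 5, matching y values: 4, 7 (2 points).
  x = 8: rhs = 2, matching y values: none (0 points).
  x = 9: rhs = 3, matching y values: 5, 6 (2 points).
  x = 10: rhs = 3, matching y values: 5, 6 (2 points).
Total affine count: 9.
Full point count |E(F_11)| = 9 + 1 = 10.
Hasse bound: |10 − (11+1)| = |-2| = 2 ≤ 2√11 ≈ 6.6332 ✓.


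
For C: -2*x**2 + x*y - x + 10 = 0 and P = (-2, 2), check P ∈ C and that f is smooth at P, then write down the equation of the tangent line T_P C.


Tangent line at P: 9*x - 2*y + 22 = 0.

Step 1: f(-2, 2) = 0, so P lies on C.
Step 2: partial derivatives
  f_x(x, y) = -4*x + y - 1, f_y(x, y) = x.
  f_x(P) = 9, f_y(P) = -2 (gradient nonzero, so P is smooth).
Step 3: tangent line at P: 9·(x − -2) + -2·(y − 2) = 0.
Expanding: 9*x - 2*y + 22 = 0.


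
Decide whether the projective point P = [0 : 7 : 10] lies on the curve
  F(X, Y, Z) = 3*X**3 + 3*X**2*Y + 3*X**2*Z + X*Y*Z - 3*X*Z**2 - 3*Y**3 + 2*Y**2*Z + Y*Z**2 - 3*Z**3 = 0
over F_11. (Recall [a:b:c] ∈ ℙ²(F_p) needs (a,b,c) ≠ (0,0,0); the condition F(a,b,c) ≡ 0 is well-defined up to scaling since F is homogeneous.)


F(0,7,10) ≡ 5 (mod 11); P is NOT on the curve.

Evaluate F(0, 7, 10) term-by-term (mod 11).
  3*X**3 ↦ 3·0·1·1 = 0
  3*X**2*Y ↦ 3·0·7·1 = 0
  3*X**2*Z ↦ 3·0·1·10 = 0
  X*Y*Z ↦ 1·0·7·10 = 0
  -3*X*Z**2 ↦ -3·0·1·100 = 0
  -3*Y**3 ↦ -3·1·343·1 = -1029
  2*Y**2*Z ↦ 2·1·49·10 = 980
  Y*Z**2 ↦ 1·1·7·100 = 700
  -3*Z**3 ↦ -3·1·1·1000 = -3000
Sum: F(0, 7, 10) = (0) + (0) + (0) + (0) + (0) + (-1029) + (980) + (700) + (-3000) = -2349.
Reducing mod 11: -2349 ≡ 5 (mod 11).
Since F(a, b, c) ≡ 5 ≠ 0 (mod 11), P does NOT lie on the curve.


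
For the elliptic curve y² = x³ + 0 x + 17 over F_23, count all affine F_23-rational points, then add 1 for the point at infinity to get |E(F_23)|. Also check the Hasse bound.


Affine points = {(1, 8), (1, 15), (2, 5), (2, 18), (4, 9), (4, 14), (5, 2), (5, 21), (6, 7), (6, 16), (8, 0), (13, 11), (13, 12), (14, 1), (14, 22), (17, 10), (17, 13), (20, 6), (20, 17), (21, 3), (21, 20), (22, 4), (22, 19)}; affine count = 23; |E(F_23)| = 24.

Discriminant check: Δ ∝ 4a³ + 27b² = 4·0³ + 27·17² = 4·0 + 27·289 ≡ 6 (mod 23). Nonzero ⇒ E is nonsingular.
For each x ∈ F_23, compute rhs = x³ + 0·x + 17 mod 23, then count y ∈ F_23 with y² ≡ rhs.
  x = 0: rhs = 17, matching y values: none (0 points).
  x = 1: rhs = 18, matching y values: 8, 15 (2 points).
  x = 2: rhs = 2, matching y values: 5, 18 (2 points).
  x = 3: rhs = 21, matching y values: none (0 points).
  x = 4: rhs = 12, matching y values: 9, 14 (2 points).
  x = 5: rhs = 4, matching y values: 2, 21 (2 points).
  x = 6: rhs = 3, matching y values: 7, 16 (2 points).
  x = 7: rhs = 15, matching y values: none (0 points).
  x = 8: rhs = 0, matching y values: 0 (1 points).
  x = 9: rhs = 10, matching y values: none (0 points).
  x = 10: rhs = 5, matching y values: none (0 points).
  x = 11: rhs = 14, matching y values: none (0 points).
  x = 12: rhs = 20, matching y values: none (0 points).
  x = 13: rhs = 6, matching y values: 11, 12 (2 points).
  x = 14: rhs = 1, matching y values: 1, 22 (2 points).
  x = 15: rhs = 11, matching y values: none (0 points).
  x = 16: rhs = 19, matching y values: none (0 points).
  x = 17: rhs = 8, matching y values: 10, 13 (2 points).
  x = 18: rhs = 7, matching y values: none (0 points).
  x = 19: rhs = 22, matching y values: none (0 points).
  x = 20: rhs = 13, matching y values: 6, 17 (2 points).
  x = 21: rhs = 9, matching y values: 3, 20 (2 points).
  x = 22: rhs = 16, matching y values: 4, 19 (2 points).
Total affine count: 23.
Full point count |E(F_23)| = 23 + 1 = 24.
Hasse bound: |24 − (23+1)| = |0| = 0 ≤ 2√23 ≈ 9.5917 ✓.


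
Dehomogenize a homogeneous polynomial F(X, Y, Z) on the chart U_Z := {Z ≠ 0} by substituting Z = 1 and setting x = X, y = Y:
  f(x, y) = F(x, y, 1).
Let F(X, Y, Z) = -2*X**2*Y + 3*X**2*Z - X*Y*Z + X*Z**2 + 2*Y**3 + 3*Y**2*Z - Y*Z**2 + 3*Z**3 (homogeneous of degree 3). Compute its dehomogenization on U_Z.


f(x, y) = -2*x**2*y + 3*x**2 - x*y + x + 2*y**3 + 3*y**2 - y + 3

On U_Z we set Z = 1. Each monomial c·X^i·Y^j·Z^k in F becomes c·x^i·y^j·1^k = c·x^i·y^j.
Substituting Z = 1: F(X, Y, 1) = -2*x**2*y + 3*x**2 - x*y + x + 2*y**3 + 3*y**2 - y + 3.
Note: deg(f) ≤ deg(F) = 3; strict inequality happens when F is divisible by Z (lost terms).


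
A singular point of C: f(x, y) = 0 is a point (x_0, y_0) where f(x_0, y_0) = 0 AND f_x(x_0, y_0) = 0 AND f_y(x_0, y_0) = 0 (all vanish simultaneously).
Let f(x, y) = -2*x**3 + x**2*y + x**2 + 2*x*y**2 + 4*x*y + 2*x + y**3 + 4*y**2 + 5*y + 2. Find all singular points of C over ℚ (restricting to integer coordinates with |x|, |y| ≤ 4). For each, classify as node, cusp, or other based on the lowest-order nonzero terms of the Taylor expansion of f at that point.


Singular points: {(0, -1)}; classification: cusp.

Compute partial derivatives:
  f_x = -6*x**2 + 2*x*y + 2*x + 2*y**2 + 4*y + 2.
  f_y = x**2 + 4*x*y + 4*x + 3*y**2 + 8*y + 5.
Scan x_0 ∈ {−4, ..., 4}. For each x_0, f_y(x_0, y) is a polynomial in y; find its integer roots y ∈ {−4, ..., 4}, then test f_x and f at those candidates.
  x = -4: f_y(-4, y) = 3*y**2 - 8*y + 5; vanishes at y ∈ {1}. (-4, 1): f_x = -104 ≠ 0.
  x = -3: f_y(-3, y) = 3*y**2 - 4*y + 2; no integer root y with |y| ≤ 4.
  x = -2: f_y(-2, y) = 3*y**2 + 1; no integer root y with |y| ≤ 4.
  x = -1: f_y(-1, y) = 3*y**2 + 4*y + 2; no integer root y with |y| ≤ 4.
  x = 0: f_y(0, y) = 3*y**2 + 8*y + 5; vanishes at y ∈ {-1}. (0, -1): f_x = 0, f = 0 — SINGULAR.
  x = 1: f_y(1, y) = 3*y**2 + 12*y + 10; no integer root y with |y| ≤ 4.
  x = 2: f_y(2, y) = 3*y**2 + 16*y + 17; no integer root y with |y| ≤ 4.
  x = 3: f_y(3, y) = 3*y**2 + 20*y + 26; no integer root y with |y| ≤ 4.
  x = 4: f_y(4, y) = 3*y**2 + 24*y + 37; no integer root y with |y| ≤ 4.
Only singular point on the grid: (0, -1).
Classify: substitute x = 0 + u, y = -1 + v and expand: f = -2*u**3 + u**2*v + 2*u*v**2 + v**3 + v**2.
No constant or linear terms (consistent with a singular point). Quadratic part: v**2. Cubic part: -2*u**3 + u**2*v + 2*u*v**2 + v**3.
The quadratic part v**2 is a perfect square, so there is a single (double) tangent line v = 0, i.e. y = -1. Restricting the cubic part to that line (v = 0) leaves -2*u**3 ≠ 0, so f is not divisible by v and the branch is v² ≈ 2*u**3 to lowest order — this is a cusp.
Classification: cusp.


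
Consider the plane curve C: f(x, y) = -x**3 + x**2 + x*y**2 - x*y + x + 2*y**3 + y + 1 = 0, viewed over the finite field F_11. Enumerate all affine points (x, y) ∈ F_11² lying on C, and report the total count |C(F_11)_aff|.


Affine F_11-points: {(1, 2), (1, 7), (2, 10), (3, 1), (3, 4), (3, 10), (5, 2), (6, 2), (7, 0), (7, 3), (7, 10), (9, 0), (10, 9)}; count = 13.

For each of the 121 pairs (x, y) ∈ F_11², evaluate f(x, y) mod 11. Record the zeros.
  x = 0: [0↦1, 1↦4, 2↦8, 3↦3, 4↦1, 5↦3, 6↦10, 7↦1, 8↦10, 9↦5, 10↦9]  zeros at y ∈ ∅
  x = 1: [0↦2, 1↦5, 2↦0, 3↦10, 4↦3, 5↦2, 6↦8, 7↦0, 8↦1, 9↦1, 10↦1]  zeros at y ∈ {2, 7}
  x = 2: [0↦10, 1↦2, 2↦10, 3↦2, 4↦1, 5↦8, 6↦2, 7↦6, 8↦10, 9↦4, 10↦0]  zeros at y ∈ {10}
  x = 3: [0↦8, 1↦0, 2↦10, 3↦6, 4↦0, 5↦4, 6↦8, 7↦2, 8↦9, 9↦8, 10↦0]  zeros at y ∈ {1, 4, 10}
  x = 4: [0↦1, 1↦4, 2↦5, 3↦5, 4↦5, 5↦6, 6↦9, 7↦4, 8↦3, 9↦7, 10↦6]  zeros at y ∈ ∅
  x = 5: [0↦5, 1↦8, 2↦0, 3↦4, 4↦10, 5↦8, 6↦10, 7↦6, 8↦8, 9↦6, 10↦1]  zeros at y ∈ {2}
  x = 6: [0↦3, 1↦6, 2↦0, 3↦8, 4↦9, 5↦4, 6↦5, 7↦2, 8↦7, 9↦10, 10↦1]  zeros at y ∈ {2}
  x = 7: [0↦0, 1↦3, 2↦10, 3↦0, 4↦7, 5↦10, 6↦10, 7↦8, 8↦5, 9↦2, 10↦0]  zeros at y ∈ {0, 3, 10}
  x = 8: [0↦1, 1↦4, 2↦2, 3↦7, 4↦9, 5↦9, 6↦8, 7↦7, 8↦7, 9↦9, 10↦3]  zeros at y ∈ ∅
  x = 9: [0↦0, 1↦3, 2↦3, 3↦1, 4↦9, 5↦6, 6↦4, 7↦4, 8↦7, 9↦3, 10↦4]  zeros at y ∈ {0}
  x = 10: [0↦2, 1↦5, 2↦7, 3↦9, 4↦1, 5↦6, 6↦3, 7↦4, 8↦10, 9↦0, 10↦8]  zeros at y ∈ {9}
Collecting zeros: affine points = {(1, 2), (1, 7), (2, 10), (3, 1), (3, 4), (3, 10), (5, 2), (6, 2), (7, 0), (7, 3), (7, 10), (9, 0), (10, 9)}.
Total count |C(F_11)_aff| = 13.


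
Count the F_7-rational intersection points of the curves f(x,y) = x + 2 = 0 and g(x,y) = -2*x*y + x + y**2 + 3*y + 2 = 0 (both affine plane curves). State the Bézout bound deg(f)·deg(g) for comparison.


Common zeros: {(5, 0)}; count = 1; Bézout bound = 2.

deg(f) = 1, deg(g) = 2, so Bézout bound = 2.
Scan x ∈ F_7. For each x, list the y ∈ F_7 with f(x, y) ≡ 0 and those with g(x, y) ≡ 0 (mod 7); the common zeros in that column are the intersection.
  x = 0: f ≡ 0 at y ∈ ∅; g ≡ 0 at y ∈ {5, 6}; common: ∅.
  x = 1: f ≡ 0 at y ∈ ∅; g ≡ 0 at y ∈ ∅; common: ∅.
  x = 2: f ≡ 0 at y ∈ ∅; g ≡ 0 at y ∈ ∅; common: ∅.
  x = 3: f ≡ 0 at y ∈ ∅; g ≡ 0 at y ∈ ∅; common: ∅.
  x = 4: f ≡ 0 at y ∈ ∅; g ≡ 0 at y ∈ {2, 3}; common: ∅.
  x = 5: f ≡ 0 at y ∈ {0, 1, 2, 3, 4, 5, 6}; g ≡ 0 at y ∈ {0}; common: {0}.
  x = 6: f ≡ 0 at y ∈ ∅; g ≡ 0 at y ∈ {1}; common: ∅.
Collecting: common zeros = {(5, 0)}, so the count is 1.
Comparison with the Bézout bound: 1 ≤ 2 = deg(f)·deg(g), as expected for curves with no common component (the affine F_7-count falls short of the bound because intersections may lie at infinity, over extension fields, or carry multiplicity).


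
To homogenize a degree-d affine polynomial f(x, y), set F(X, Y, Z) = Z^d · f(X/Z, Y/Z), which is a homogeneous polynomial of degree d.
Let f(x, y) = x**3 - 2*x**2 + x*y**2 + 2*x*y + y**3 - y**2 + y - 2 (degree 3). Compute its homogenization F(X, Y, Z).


F(X, Y, Z) = X**3 - 2*X**2*Z + X*Y**2 + 2*X*Y*Z + Y**3 - Y**2*Z + Y*Z**2 - 2*Z**3

deg(f) = 3.
Substitute x = X/Z, y = Y/Z into f, then multiply by Z^3.
  monomial 1·x^3·y^0 ↦ 1·X^3·Y^0·Z^0.
  monomial -2·x^2·y^0 ↦ -2·X^2·Y^0·Z^1.
  monomial 1·x^1·y^2 ↦ 1·X^1·Y^2·Z^0.
  monomial 2·x^1·y^1 ↦ 2·X^1·Y^1·Z^1.
  monomial 1·x^0·y^3 ↦ 1·X^0·Y^3·Z^0.
  monomial -1·x^0·y^2 ↦ -1·X^0·Y^2·Z^1.
  monomial 1·x^0·y^1 ↦ 1·X^0·Y^1·Z^2.
  monomial -2·x^0·y^0 ↦ -2·X^0·Y^0·Z^3.
Collecting: F(X, Y, Z) = X**3 - 2*X**2*Z + X*Y**2 + 2*X*Y*Z + Y**3 - Y**2*Z + Y*Z**2 - 2*Z**3.


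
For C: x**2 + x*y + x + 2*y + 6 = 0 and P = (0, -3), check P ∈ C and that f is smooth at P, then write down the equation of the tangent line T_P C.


Tangent line at P: -2*x + 2*y + 6 = 0.

Step 1: f(0, -3) = 0, so P lies on C.
Step 2: partial derivatives
  f_x(x, y) = 2*x + y + 1, f_y(x, y) = x + 2.
  f_x(P) = -2, f_y(P) = 2 (gradient nonzero, so P is smooth).
Step 3: tangent line at P: -2·(x − 0) + 2·(y − -3) = 0.
Expanding: -2*x + 2*y + 6 = 0.


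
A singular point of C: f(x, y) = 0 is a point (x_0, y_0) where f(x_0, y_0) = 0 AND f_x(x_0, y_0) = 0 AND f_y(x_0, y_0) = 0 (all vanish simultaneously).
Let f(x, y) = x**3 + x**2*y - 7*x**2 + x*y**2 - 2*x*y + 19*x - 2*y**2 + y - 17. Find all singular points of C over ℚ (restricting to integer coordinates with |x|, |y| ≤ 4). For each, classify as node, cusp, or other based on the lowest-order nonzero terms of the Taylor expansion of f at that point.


Singular points: {(3, -2)}; classification: cusp.

Compute partial derivatives:
  f_x = 3*x**2 + 2*x*y - 14*x + y**2 - 2*y + 19.
  f_y = x**2 + 2*x*y - 2*x - 4*y + 1.
Scan x_0 ∈ {−4, ..., 4}. For each x_0, f_y(x_0, y) is a polynomial in y; find its integer roots y ∈ {−4, ..., 4}, then test f_x and f at those candidates.
  x = -4: f_y(-4, y) = 25 - 12*y; no integer root y with |y| ≤ 4.
  x = -3: f_y(-3, y) = 16 - 10*y; no integer root y with |y| ≤ 4.
  x = -2: f_y(-2, y) = 9 - 8*y; no integer root y with |y| ≤ 4.
  x = -1: f_y(-1, y) = 4 - 6*y; no integer root y with |y| ≤ 4.
  x = 0: f_y(0, y) = 1 - 4*y; no integer root y with |y| ≤ 4.
  x = 1: f_y(1, y) = -2*y; vanishes at y ∈ {0}. (1, 0): f_x = 8 ≠ 0.
  x = 2: f_y(2, y) = 1; no integer root y with |y| ≤ 4.
  x = 3: f_y(3, y) = 2*y + 4; vanishes at y ∈ {-2}. (3, -2): f_x = 0, f = 0 — SINGULAR.
  x = 4: f_y(4, y) = 4*y + 9; no integer root y with |y| ≤ 4.
Only singular point on the grid: (3, -2).
Classify: substitute x = 3 + u, y = -2 + v and expand: f = u**3 + u**2*v + u*v**2 + v**2.
No constant or linear terms (consistent with a singular point). Quadratic part: v**2. Cubic part: u**3 + u**2*v + u*v**2.
The quadratic part v**2 is a perfect square, so there is a single (double) tangent line v = 0, i.e. y = -2. Restricting the cubic part to that line (v = 0) leaves u**3 ≠ 0, so f is not divisible by v and the branch is v² ≈ -u**3 to lowest order — this is a cusp.
Classification: cusp.


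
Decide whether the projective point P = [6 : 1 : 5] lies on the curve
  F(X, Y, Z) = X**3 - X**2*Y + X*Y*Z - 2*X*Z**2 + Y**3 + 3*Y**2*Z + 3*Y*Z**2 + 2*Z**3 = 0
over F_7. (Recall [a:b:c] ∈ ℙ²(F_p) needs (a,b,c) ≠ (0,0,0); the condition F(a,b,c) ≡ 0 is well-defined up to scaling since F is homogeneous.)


F(6,1,5) ≡ 6 (mod 7); P is NOT on the curve.

Evaluate F(6, 1, 5) term-by-term (mod 7).
  X**3 ↦ 1·216·1·1 = 216
  -X**2*Y ↦ -1·36·1·1 = -36
  X*Y*Z ↦ 1·6·1·5 = 30
  -2*X*Z**2 ↦ -2·6·1·25 = -300
  Y**3 ↦ 1·1·1·1 = 1
  3*Y**2*Z ↦ 3·1·1·5 = 15
  3*Y*Z**2 ↦ 3·1·1·25 = 75
  2*Z**3 ↦ 2·1·1·125 = 250
Sum: F(6, 1, 5) = (216) + (-36) + (30) + (-300) + (1) + (15) + (75) + (250) = 251.
Reducing mod 7: 251 ≡ 6 (mod 7).
Since F(a, b, c) ≡ 6 ≠ 0 (mod 7), P does NOT lie on the curve.


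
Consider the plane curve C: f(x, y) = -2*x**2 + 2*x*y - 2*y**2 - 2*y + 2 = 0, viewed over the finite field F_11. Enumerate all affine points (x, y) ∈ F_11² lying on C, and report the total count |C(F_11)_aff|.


Affine F_11-points: {(0, 3), (0, 7), (1, 0), (2, 6), (3, 3), (3, 10), (4, 6), (4, 8), (7, 7), (7, 10), (10, 0), (10, 9)}; count = 12.

For each of the 121 pairs (x, y) ∈ F_11², evaluate f(x, y) mod 11. Record the zeros.
  x = 0: [0↦2, 1↦9, 2↦1, 3↦0, 4↦6, 5↦8, 6↦6, 7↦0, 8↦1, 9↦9, 10↦2]  zeros at y ∈ {3, 7}
  x = 1: [0↦0, 1↦9, 2↦3, 3↦4, 4↦1, 5↦5, 6↦5, 7↦1, 8↦4, 9↦3, 10↦9]  zeros at y ∈ {0}
  x = 2: [0↦5, 1↦5, 2↦1, 3↦4, 4↦3, 5↦9, 6↦0, 7↦9, 8↦3, 9↦4, 10↦1]  zeros at y ∈ {6}
  x = 3: [0↦6, 1↦8, 2↦6, 3↦0, 4↦1, 5↦9, 6↦2, 7↦2, 8↦9, 9↦1, 10↦0]  zeros at y ∈ {3, 10}
  x = 4: [0↦3, 1↦7, 2↦7, 3↦3, 4↦6, 5↦5, 6↦0, 7↦2, 8↦0, 9↦5, 10↦6]  zeros at y ∈ {6, 8}
  x = 5: [0↦7, 1↦2, 2↦4, 3↦2, 4↦7, 5↦8, 6↦5, 7↦9, 8↦9, 9↦5, 10↦8]  zeros at y ∈ ∅
  x = 6: [0↦7, 1↦4, 2↦8, 3↦8, 4↦4, 5↦7, 6↦6, 7↦1, 8↦3, 9↦1, 10↦6]  zeros at y ∈ ∅
  x = 7: [0↦3, 1↦2, 2↦8, 3↦10, 4↦8, 5↦2, 6↦3, 7↦0, 8↦4, 9↦4, 10↦0]  zeros at y ∈ {7, 10}
  x = 8: [0↦6, 1↦7, 2↦4, 3↦8, 4↦8, 5↦4, 6↦7, 7↦6, 8↦1, 9↦3, 10↦1]  zeros at y ∈ ∅
  x = 9: [0↦5, 1↦8, 2↦7, 3↦2, 4↦4, 5↦2, 6↦7, 7↦8, 8↦5, 9↦9, 10↦9]  zeros at y ∈ ∅
  x = 10: [0↦0, 1↦5, 2↦6, 3↦3, 4↦7, 5↦7, 6↦3, 7↦6, 8↦5, 9↦0, 10↦2]  zeros at y ∈ {0, 9}
Collecting zeros: affine points = {(0, 3), (0, 7), (1, 0), (2, 6), (3, 3), (3, 10), (4, 6), (4, 8), (7, 7), (7, 10), (10, 0), (10, 9)}.
Total count |C(F_11)_aff| = 12.


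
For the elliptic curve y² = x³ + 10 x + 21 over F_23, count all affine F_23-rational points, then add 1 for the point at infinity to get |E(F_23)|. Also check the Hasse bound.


Affine points = {(1, 3), (1, 20), (2, 7), (2, 16), (3, 3), (3, 20), (5, 9), (5, 14), (9, 9), (9, 14), (11, 6), (11, 17), (12, 11), (12, 12), (13, 5), (13, 18), (15, 2), (15, 21), (19, 3), (19, 20), (21, 4), (21, 19)}; affine count = 22; |E(F_23)| = 23.

Discriminant check: Δ ∝ 4a³ + 27b² = 4·10³ + 27·21² = 4·1000 + 27·441 ≡ 14 (mod 23). Nonzero ⇒ E is nonsingular.
For each x ∈ F_23, compute rhs = x³ + 10·x + 21 mod 23, then count y ∈ F_23 with y² ≡ rhs.
  x = 0: rhs = 21, matching y values: none (0 points).
  x = 1: rhs = 9, matching y values: 3, 20 (2 points).
  x = 2: rhs = 3, matching y values: 7, 16 (2 points).
  x = 3: rhs = 9, matching y values: 3, 20 (2 points).
  x = 4: rhs = 10, matching y values: none (0 points).
  x = 5: rhs = 12, matching y values: 9, 14 (2 points).
  x = 6: rhs = 21, matching y values: none (0 points).
  x = 7: rhs = 20, matching y values: none (0 points).
  x = 8: rhs = 15, matching y values: none (0 points).
  x = 9: rhs = 12, matching y values: 9, 14 (2 points).
  x = 10: rhs = 17, matching y values: none (0 points).
  x = 11: rhs = 13, matching y values: 6, 17 (2 points).
  x = 12: rhs = 6, matching y values: 11, 12 (2 points).
  x = 13: rhs = 2, matching y values: 5, 18 (2 points).
  x = 14: rhs = 7, matching y values: none (0 points).
  x = 15: rhs = 4, matching y values: 2, 21 (2 points).
  x = 16: rhs = 22, matching y values: none (0 points).
  x = 17: rhs = 21, matching y values: none (0 points).
  x = 18: rhs = 7, matching y values: none (0 points).
  x = 19: rhs = 9, matching y values: 3, 20 (2 points).
  x = 20: rhs = 10, matching y values: none (0 points).
  x = 21: rhs = 16, matching y values: 4, 19 (2 points).
  x = 22: rhs = 10, matching y values: none (0 points).
Total affine count: 22.
Full point count |E(F_23)| = 22 + 1 = 23.
Hasse bound: |23 − (23+1)| = |-1| = 1 ≤ 2√23 ≈ 9.5917 ✓.


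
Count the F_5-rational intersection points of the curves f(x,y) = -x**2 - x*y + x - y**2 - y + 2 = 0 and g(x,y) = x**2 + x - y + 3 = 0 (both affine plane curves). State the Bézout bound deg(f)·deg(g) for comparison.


Common zeros: {(0, 3)}; count = 1; Bézout bound = 4.

deg(f) = 2, deg(g) = 2, so Bézout bound = 4.
Scan x ∈ F_5. For each x, list the y ∈ F_5 with f(x, y) ≡ 0 and those with g(x, y) ≡ 0 (mod 5); the common zeros in that column are the intersection.
  x = 0: f ≡ 0 at y ∈ {1, 3}; g ≡ 0 at y ∈ {3}; common: {3}.
  x = 1: f ≡ 0 at y ∈ ∅; g ≡ 0 at y ∈ {0}; common: ∅.
  x = 2: f ≡ 0 at y ∈ {0, 2}; g ≡ 0 at y ∈ {4}; common: ∅.
  x = 3: f ≡ 0 at y ∈ {3}; g ≡ 0 at y ∈ {0}; common: ∅.
  x = 4: f ≡ 0 at y ∈ {0}; g ≡ 0 at y ∈ {3}; common: ∅.
Collecting: common zeros = {(0, 3)}, so the count is 1.
Comparison with the Bézout bound: 1 ≤ 4 = deg(f)·deg(g), as expected for curves with no common component (the affine F_5-count falls short of the bound because intersections may lie at infinity, over extension fields, or carry multiplicity).


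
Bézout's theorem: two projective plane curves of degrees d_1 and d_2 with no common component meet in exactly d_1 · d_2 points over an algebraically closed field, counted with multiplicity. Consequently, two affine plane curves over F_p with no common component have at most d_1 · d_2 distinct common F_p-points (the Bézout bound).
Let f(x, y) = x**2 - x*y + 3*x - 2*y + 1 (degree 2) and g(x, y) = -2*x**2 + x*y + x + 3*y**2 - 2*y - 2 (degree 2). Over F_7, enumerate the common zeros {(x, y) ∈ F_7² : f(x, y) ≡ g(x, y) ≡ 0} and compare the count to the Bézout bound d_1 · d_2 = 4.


Common zeros: ∅; count = 0; Bézout bound = 4.

deg(f) = 2, deg(g) = 2, so Bézout bound = 4.
Scan x ∈ F_7. For each x, list the y ∈ F_7 with f(x, y) ≡ 0 and those with g(x, y) ≡ 0 (mod 7); the common zeros in that column are the intersection.
  x = 0: f ≡ 0 at y ∈ {4}; g ≡ 0 at y ∈ {5}; common: ∅.
  x = 1: f ≡ 0 at y ∈ {4}; g ≡ 0 at y ∈ {2, 3}; common: ∅.
  x = 2: f ≡ 0 at y ∈ {1}; g ≡ 0 at y ∈ ∅; common: ∅.
  x = 3: f ≡ 0 at y ∈ {1}; g ≡ 0 at y ∈ {4, 5}; common: ∅.
  x = 4: f ≡ 0 at y ∈ {6}; g ≡ 0 at y ∈ {2}; common: ∅.
  x = 5: f ≡ 0 at y ∈ ∅; g ≡ 0 at y ∈ ∅; common: ∅.
  x = 6: f ≡ 0 at y ∈ {6}; g ≡ 0 at y ∈ ∅; common: ∅.
Collecting: common zeros = ∅, so the count is 0.
Comparison with the Bézout bound: 0 ≤ 4 = deg(f)·deg(g), as expected for curves with no common component (the affine F_7-count falls short of the bound because intersections may lie at infinity, over extension fields, or carry multiplicity).


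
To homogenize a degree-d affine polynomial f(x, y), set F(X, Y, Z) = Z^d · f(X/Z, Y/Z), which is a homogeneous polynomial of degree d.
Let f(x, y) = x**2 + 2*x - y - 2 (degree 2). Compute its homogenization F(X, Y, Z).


F(X, Y, Z) = X**2 + 2*X*Z - Y*Z - 2*Z**2

deg(f) = 2.
Substitute x = X/Z, y = Y/Z into f, then multiply by Z^2.
  monomial 1·x^2·y^0 ↦ 1·X^2·Y^0·Z^0.
  monomial 2·x^1·y^0 ↦ 2·X^1·Y^0·Z^1.
  monomial -1·x^0·y^1 ↦ -1·X^0·Y^1·Z^1.
  monomial -2·x^0·y^0 ↦ -2·X^0·Y^0·Z^2.
Collecting: F(X, Y, Z) = X**2 + 2*X*Z - Y*Z - 2*Z**2.


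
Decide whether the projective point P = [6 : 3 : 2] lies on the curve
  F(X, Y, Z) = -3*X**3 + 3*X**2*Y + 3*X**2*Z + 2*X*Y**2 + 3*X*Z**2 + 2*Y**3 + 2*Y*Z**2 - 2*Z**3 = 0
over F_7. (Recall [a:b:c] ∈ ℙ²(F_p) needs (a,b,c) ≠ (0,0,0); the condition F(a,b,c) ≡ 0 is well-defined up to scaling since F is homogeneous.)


F(6,3,2) ≡ 1 (mod 7); P is NOT on the curve.

Evaluate F(6, 3, 2) term-by-term (mod 7).
  -3*X**3 ↦ -3·216·1·1 = -648
  3*X**2*Y ↦ 3·36·3·1 = 324
  3*X**2*Z ↦ 3·36·1·2 = 216
  2*X*Y**2 ↦ 2·6·9·1 = 108
  3*X*Z**2 ↦ 3·6·1·4 = 72
  2*Y**3 ↦ 2·1·27·1 = 54
  2*Y*Z**2 ↦ 2·1·3·4 = 24
  -2*Z**3 ↦ -2·1·1·8 = -16
Sum: F(6, 3, 2) = (-648) + (324) + (216) + (108) + (72) + (54) + (24) + (-16) = 134.
Reducing mod 7: 134 ≡ 1 (mod 7).
Since F(a, b, c) ≡ 1 ≠ 0 (mod 7), P does NOT lie on the curve.


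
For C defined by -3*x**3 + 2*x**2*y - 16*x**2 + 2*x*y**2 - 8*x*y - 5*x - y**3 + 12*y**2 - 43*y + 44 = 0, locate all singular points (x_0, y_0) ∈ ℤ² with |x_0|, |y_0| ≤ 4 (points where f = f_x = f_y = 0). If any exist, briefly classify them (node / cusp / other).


Singular points: {(-1, 3)}; classification: node.

Compute partial derivatives:
  f_x = -9*x**2 + 4*x*y - 32*x + 2*y**2 - 8*y - 5.
  f_y = 2*x**2 + 4*x*y - 8*x - 3*y**2 + 24*y - 43.
Scan x_0 ∈ {−4, ..., 4}. For each x_0, f_y(x_0, y) is a polynomial in y; find its integer roots y ∈ {−4, ..., 4}, then test f_x and f at those candidates.
  x = -4: f_y(-4, y) = -3*y**2 + 8*y + 21; no integer root y with |y| ≤ 4.
  x = -3: f_y(-3, y) = -3*y**2 + 12*y - 1; no integer root y with |y| ≤ 4.
  x = -2: f_y(-2, y) = -3*y**2 + 16*y - 19; no integer root y with |y| ≤ 4.
  x = -1: f_y(-1, y) = -3*y**2 + 20*y - 33; vanishes at y ∈ {3}. (-1, 3): f_x = 0, f = 0 — SINGULAR.
  x = 0: f_y(0, y) = -3*y**2 + 24*y - 43; no integer root y with |y| ≤ 4.
  x = 1: f_y(1, y) = -3*y**2 + 28*y - 49; no integer root y with |y| ≤ 4.
  x = 2: f_y(2, y) = -3*y**2 + 32*y - 51; no integer root y with |y| ≤ 4.
  x = 3: f_y(3, y) = -3*y**2 + 36*y - 49; no integer root y with |y| ≤ 4.
  x = 4: f_y(4, y) = -3*y**2 + 40*y - 43; no integer root y with |y| ≤ 4.
Only singular point on the grid: (-1, 3).
Classify: substitute x = -1 + u, y = 3 + v and expand: f = -3*u**3 + 2*u**2*v - u**2 + 2*u*v**2 - v**3 + v**2.
No constant or linear terms (consistent with a singular point). Quadratic part: -u**2 + v**2. Cubic part: -3*u**3 + 2*u**2*v + 2*u*v**2 - v**3.
The quadratic part v**2 - u**2 = (v − u)(v + u) splits into two distinct linear factors, so there are two distinct tangent lines y − 3 = ±(x − -1) — this is a node (ordinary double point).
Classification: node.


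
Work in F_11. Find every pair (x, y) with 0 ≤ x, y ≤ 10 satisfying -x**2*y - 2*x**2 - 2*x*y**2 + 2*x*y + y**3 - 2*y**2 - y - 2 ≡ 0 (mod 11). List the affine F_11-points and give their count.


Affine F_11-points: {(0, 8), (1, 7), (2, 8), (3, 3), (6, 9), (8, 4), (8, 7), (9, 10), (10, 3), (10, 4)}; count = 10.

For each of the 121 pairs (x, y) ∈ F_11², evaluate f(x, y) mod 11. Record the zeros.
  x = 0: [0↦9, 1↦7, 2↦7, 3↦4, 4↦4, 5↦2, 6↦4, 7↦5, 8↦0, 9↦6, 10↦7]  zeros at y ∈ {8}
  x = 1: [0↦7, 1↦4, 2↦10, 3↦9, 4↦7, 5↦10, 6↦2, 7↦0, 8↦10, 9↦5, 10↦2]  zeros at y ∈ {7}
  x = 2: [0↦1, 1↦6, 2↦5, 3↦4, 4↦9, 5↦4, 6↦6, 7↦10, 8↦0, 9↦4, 10↦6]  zeros at y ∈ {8}
  x = 3: [0↦2, 1↦2, 2↦3, 3↦0, 4↦10, 5↦6, 6↦5, 7↦2, 8↦3, 9↦3, 10↦8]  zeros at y ∈ {3}
  x = 4: [0↦10, 1↦3, 2↦4, 3↦8, 4↦10, 5↦5, 6↦10, 7↦9, 8↦8, 9↦2, 10↦8]  zeros at y ∈ ∅
  x = 5: [0↦3, 1↦9, 2↦8, 3↦6, 4↦9, 5↦1, 6↦10, 7↦9, 8↦4, 9↦1, 10↦6]  zeros at y ∈ ∅
  x = 6: [0↦3, 1↦9, 2↦4, 3↦5, 4↦7, 5↦5, 6↦5, 7↦2, 8↦2, 9↦0, 10↦2]  zeros at y ∈ {9}
  x = 7: [0↦10, 1↦3, 2↦3, 3↦5, 4↦4, 5↦6, 6↦6, 7↦10, 8↦2, 9↦10, 10↦7]  zeros at y ∈ ∅
  x = 8: [0↦2, 1↦2, 2↦5, 3↦6, 4↦0, 5↦4, 6↦2, 7↦0, 8↦4, 9↦9, 10↦10]  zeros at y ∈ {4, 7}
  x = 9: [0↦1, 1↦6, 2↦10, 3↦8, 4↦6, 5↦10, 6↦4, 7↦5, 8↦8, 9↦8, 10↦0]  zeros at y ∈ {10}
  x = 10: [0↦7, 1↦4, 2↦7, 3↦0, 4↦0, 5↦2, 6↦1, 7↦3, 8↦3, 9↦7, 10↦10]  zeros at y ∈ {3, 4}
Collecting zeros: affine points = {(0, 8), (1, 7), (2, 8), (3, 3), (6, 9), (8, 4), (8, 7), (9, 10), (10, 3), (10, 4)}.
Total count |C(F_11)_aff| = 10.


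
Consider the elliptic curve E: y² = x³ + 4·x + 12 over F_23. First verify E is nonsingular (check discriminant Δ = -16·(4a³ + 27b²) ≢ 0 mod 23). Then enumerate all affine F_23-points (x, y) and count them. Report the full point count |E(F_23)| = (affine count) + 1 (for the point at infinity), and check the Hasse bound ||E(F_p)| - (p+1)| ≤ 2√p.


Affine points = {(0, 9), (0, 14), (4, 0), (8, 2), (8, 21), (9, 8), (9, 15), (14, 11), (14, 12), (16, 3), (16, 20), (17, 5), (17, 18), (19, 1), (19, 22)}; affine count = 15; |E(F_23)| = 16.

Discriminant check: Δ ∝ 4a³ + 27b² = 4·4³ + 27·12² = 4·64 + 27·144 ≡ 4 (mod 23). Nonzero ⇒ E is nonsingular.
For each x ∈ F_23, compute rhs = x³ + 4·x + 12 mod 23, then count y ∈ F_23 with y² ≡ rhs.
  x = 0: rhs = 12, matching y values: 9, 14 (2 points).
  x = 1: rhs = 17, matching y values: none (0 points).
  x = 2: rhs = 5, matching y values: none (0 points).
  x = 3: rhs = 5, matching y values: none (0 points).
  x = 4: rhs = 0, matching y values: 0 (1 points).
  x = 5: rhs = 19, matching y values: none (0 points).
  x = 6: rhs = 22, matching y values: none (0 points).
  x = 7: rhs = 15, matching y values: none (0 points).
  x = 8: rhs = 4, matching y values: 2, 21 (2 points).
  x = 9: rhs = 18, matching y values: 8, 15 (2 points).
  x = 10: rhs = 17, matching y values: none (0 points).
  x = 11: rhs = 7, matching y values: none (0 points).
  x = 12: rhs = 17, matching y values: none (0 points).
  x = 13: rhs = 7, matching y values: none (0 points).
  x = 14: rhs = 6, matching y values: 11, 12 (2 points).
  x = 15: rhs = 20, matching y values: none (0 points).
  x = 16: rhs = 9, matching y values: 3, 20 (2 points).
  x = 17: rhs = 2, matching y values: 5, 18 (2 points).
  x = 18: rhs = 5, matching y values: none (0 points).
  x = 19: rhs = 1, matching y values: 1, 22 (2 points).
  x = 20: rhs = 19, matching y values: none (0 points).
  x = 21: rhs = 19, matching y values: none (0 points).
  x = 22: rhs = 7, matching y values: none (0 points).
Total affine count: 15.
Full point count |E(F_23)| = 15 + 1 = 16.
Hasse bound: |16 − (23+1)| = |-8| = 8 ≤ 2√23 ≈ 9.5917 ✓.


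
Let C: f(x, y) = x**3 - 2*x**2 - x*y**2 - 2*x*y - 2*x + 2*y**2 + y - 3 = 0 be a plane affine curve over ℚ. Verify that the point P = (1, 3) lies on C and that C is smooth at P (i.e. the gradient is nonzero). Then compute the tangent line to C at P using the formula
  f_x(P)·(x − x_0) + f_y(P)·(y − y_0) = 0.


Tangent line at P: -18*x + 5*y + 3 = 0.

Step 1: f(1, 3) = 0, so P lies on C.
Step 2: partial derivatives
  f_x(x, y) = 3*x**2 - 4*x - y**2 - 2*y - 2, f_y(x, y) = -2*x*y - 2*x + 4*y + 1.
  f_x(P) = -18, f_y(P) = 5 (gradient nonzero, so P is smooth).
Step 3: tangent line at P: -18·(x − 1) + 5·(y − 3) = 0.
Expanding: -18*x + 5*y + 3 = 0.
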